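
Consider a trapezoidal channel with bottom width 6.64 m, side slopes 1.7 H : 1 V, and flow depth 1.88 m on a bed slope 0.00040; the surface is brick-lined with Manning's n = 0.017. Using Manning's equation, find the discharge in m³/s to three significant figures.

A = (b + z·y)·y = (6.64 + 1.7×1.88)×1.88 = 18.49 m²
P = b + 2y√(1+z²) = 6.64 + 2×1.88×√(1+1.7²) = 14.06 m
R = A/P = 18.49/14.06 = 1.316 m
Q = (1/n)·A·R^(2/3)·S^(1/2) = (1/0.017) × 18.49 × 1.316^(2/3) × 0.00040^(1/2) = 26.12 m³/s

26.1 m³/s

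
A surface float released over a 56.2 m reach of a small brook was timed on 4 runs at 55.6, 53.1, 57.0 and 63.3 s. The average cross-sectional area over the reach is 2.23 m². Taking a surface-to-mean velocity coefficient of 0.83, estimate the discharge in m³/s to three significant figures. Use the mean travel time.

1.82 m³/s

t̄ = (55.6 + 53.1 + 57.0 + 63.3) / 4 = 57.25 s
v_surface = L / t̄ = 56.2 / 57.25 = 0.9817 m/s
v_mean = 0.83 × 0.9817 = 0.8148 m/s
Q = A × v_mean = 2.23 × 0.8148 = 1.817 m³/s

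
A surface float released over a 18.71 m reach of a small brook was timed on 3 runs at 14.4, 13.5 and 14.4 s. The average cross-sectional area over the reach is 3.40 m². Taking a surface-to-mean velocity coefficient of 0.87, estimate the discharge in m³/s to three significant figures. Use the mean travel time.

3.93 m³/s

t̄ = (14.4 + 13.5 + 14.4) / 3 = 14.1 s
v_surface = L / t̄ = 18.71 / 14.1 = 1.327 m/s
v_mean = 0.87 × 1.327 = 1.154 m/s
Q = A × v_mean = 3.40 × 1.154 = 3.925 m³/s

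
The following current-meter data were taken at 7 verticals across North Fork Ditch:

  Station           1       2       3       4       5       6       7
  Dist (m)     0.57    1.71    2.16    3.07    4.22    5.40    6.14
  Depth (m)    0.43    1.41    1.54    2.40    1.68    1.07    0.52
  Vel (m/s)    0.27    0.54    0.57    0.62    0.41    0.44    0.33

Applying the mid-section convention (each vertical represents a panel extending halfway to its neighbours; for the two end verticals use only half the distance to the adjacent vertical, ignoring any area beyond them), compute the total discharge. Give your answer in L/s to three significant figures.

w_1 = (1.71 − 0.57)/2 = 0.57 m; q_1 = 0.27 × 0.43 × 0.57 = 0.06618 m³/s
w_2 = (2.16 − 0.57)/2 = 0.795 m; q_2 = 0.54 × 1.41 × 0.795 = 0.6053 m³/s
w_3 = (3.07 − 1.71)/2 = 0.68 m; q_3 = 0.57 × 1.54 × 0.68 = 0.5969 m³/s
w_4 = (4.22 − 2.16)/2 = 1.03 m; q_4 = 0.62 × 2.40 × 1.03 = 1.533 m³/s
w_5 = (5.40 − 3.07)/2 = 1.165 m; q_5 = 0.41 × 1.68 × 1.165 = 0.8025 m³/s
w_6 = (6.14 − 4.22)/2 = 0.96 m; q_6 = 0.44 × 1.07 × 0.96 = 0.4520 m³/s
w_7 = (6.14 − 5.40)/2 = 0.37 m; q_7 = 0.33 × 0.52 × 0.37 = 0.06349 m³/s
Q = Σ qᵢ = 4.119 m³/s
= 4.119 × 1000 = 4119 L/s

4120 L/s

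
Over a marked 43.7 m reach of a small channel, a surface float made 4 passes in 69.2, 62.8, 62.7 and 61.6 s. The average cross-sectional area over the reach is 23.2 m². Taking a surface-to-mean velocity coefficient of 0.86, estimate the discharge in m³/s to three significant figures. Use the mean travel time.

13.6 m³/s

t̄ = (69.2 + 62.8 + 62.7 + 61.6) / 4 = 64.075 s
v_surface = L / t̄ = 43.7 / 64.075 = 0.6820 m/s
v_mean = 0.86 × 0.6820 = 0.5865 m/s
Q = A × v_mean = 23.2 × 0.5865 = 13.61 m³/s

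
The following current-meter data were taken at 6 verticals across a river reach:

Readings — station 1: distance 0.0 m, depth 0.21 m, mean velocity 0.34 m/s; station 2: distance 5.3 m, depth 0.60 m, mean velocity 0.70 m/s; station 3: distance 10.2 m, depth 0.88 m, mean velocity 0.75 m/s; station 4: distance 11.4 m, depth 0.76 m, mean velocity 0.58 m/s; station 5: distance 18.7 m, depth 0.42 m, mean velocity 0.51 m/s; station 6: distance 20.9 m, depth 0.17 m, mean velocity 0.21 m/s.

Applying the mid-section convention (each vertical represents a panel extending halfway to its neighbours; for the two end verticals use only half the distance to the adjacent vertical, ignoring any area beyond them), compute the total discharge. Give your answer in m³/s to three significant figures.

7.27 m³/s

w_1 = (5.3 − 0.0)/2 = 2.65 m; q_1 = 0.34 × 0.21 × 2.65 = 0.1892 m³/s
w_2 = (10.2 − 0.0)/2 = 5.1 m; q_2 = 0.70 × 0.60 × 5.1 = 2.142 m³/s
w_3 = (11.4 − 5.3)/2 = 3.05 m; q_3 = 0.75 × 0.88 × 3.05 = 2.013 m³/s
w_4 = (18.7 − 10.2)/2 = 4.25 m; q_4 = 0.58 × 0.76 × 4.25 = 1.873 m³/s
w_5 = (20.9 − 11.4)/2 = 4.75 m; q_5 = 0.51 × 0.42 × 4.75 = 1.017 m³/s
w_6 = (20.9 − 18.7)/2 = 1.1 m; q_6 = 0.21 × 0.17 × 1.1 = 0.03927 m³/s
Q = Σ qᵢ = 7.274 m³/s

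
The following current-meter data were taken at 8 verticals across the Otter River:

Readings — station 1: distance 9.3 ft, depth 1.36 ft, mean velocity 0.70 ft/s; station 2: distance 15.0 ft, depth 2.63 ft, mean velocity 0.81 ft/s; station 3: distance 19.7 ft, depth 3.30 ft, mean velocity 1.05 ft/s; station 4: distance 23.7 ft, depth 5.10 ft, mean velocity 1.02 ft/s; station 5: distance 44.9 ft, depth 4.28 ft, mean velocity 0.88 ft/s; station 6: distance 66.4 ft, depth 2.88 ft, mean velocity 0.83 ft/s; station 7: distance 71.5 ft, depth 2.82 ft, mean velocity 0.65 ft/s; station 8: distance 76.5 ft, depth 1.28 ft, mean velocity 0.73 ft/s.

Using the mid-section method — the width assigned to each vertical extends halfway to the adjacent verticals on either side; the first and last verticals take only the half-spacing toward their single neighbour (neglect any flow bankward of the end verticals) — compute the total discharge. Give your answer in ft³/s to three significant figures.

218 ft³/s

w_1 = (15.0 − 9.3)/2 = 2.85 ft; q_1 = 0.70 × 1.36 × 2.85 = 2.713 ft³/s
w_2 = (19.7 − 9.3)/2 = 5.2 ft; q_2 = 0.81 × 2.63 × 5.2 = 11.08 ft³/s
w_3 = (23.7 − 15.0)/2 = 4.35 ft; q_3 = 1.05 × 3.30 × 4.35 = 15.07 ft³/s
w_4 = (44.9 − 19.7)/2 = 12.6 ft; q_4 = 1.02 × 5.10 × 12.6 = 65.55 ft³/s
w_5 = (66.4 − 23.7)/2 = 21.35 ft; q_5 = 0.88 × 4.28 × 21.35 = 80.41 ft³/s
w_6 = (71.5 − 44.9)/2 = 13.3 ft; q_6 = 0.83 × 2.88 × 13.3 = 31.79 ft³/s
w_7 = (76.5 − 66.4)/2 = 5.05 ft; q_7 = 0.65 × 2.82 × 5.05 = 9.257 ft³/s
w_8 = (76.5 − 71.5)/2 = 2.5 ft; q_8 = 0.73 × 1.28 × 2.5 = 2.336 ft³/s
Q = Σ qᵢ = 218.2 ft³/s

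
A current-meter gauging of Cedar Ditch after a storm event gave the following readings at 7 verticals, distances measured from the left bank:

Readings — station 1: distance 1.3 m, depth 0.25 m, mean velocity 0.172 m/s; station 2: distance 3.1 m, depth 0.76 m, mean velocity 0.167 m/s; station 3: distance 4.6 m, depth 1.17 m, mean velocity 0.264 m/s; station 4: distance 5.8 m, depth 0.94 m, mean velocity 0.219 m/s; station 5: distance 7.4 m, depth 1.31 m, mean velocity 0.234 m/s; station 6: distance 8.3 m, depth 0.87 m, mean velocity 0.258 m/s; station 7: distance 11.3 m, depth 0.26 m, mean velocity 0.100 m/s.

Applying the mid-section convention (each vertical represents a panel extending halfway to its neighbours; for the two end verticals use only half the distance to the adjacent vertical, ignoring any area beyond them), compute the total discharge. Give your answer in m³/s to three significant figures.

w_1 = (3.1 − 1.3)/2 = 0.9 m; q_1 = 0.172 × 0.25 × 0.9 = 0.03870 m³/s
w_2 = (4.6 − 1.3)/2 = 1.65 m; q_2 = 0.167 × 0.76 × 1.65 = 0.2094 m³/s
w_3 = (5.8 − 3.1)/2 = 1.35 m; q_3 = 0.264 × 1.17 × 1.35 = 0.4170 m³/s
w_4 = (7.4 − 4.6)/2 = 1.4 m; q_4 = 0.219 × 0.94 × 1.4 = 0.2882 m³/s
w_5 = (8.3 − 5.8)/2 = 1.25 m; q_5 = 0.234 × 1.31 × 1.25 = 0.3832 m³/s
w_6 = (11.3 − 7.4)/2 = 1.95 m; q_6 = 0.258 × 0.87 × 1.95 = 0.4377 m³/s
w_7 = (11.3 − 8.3)/2 = 1.5 m; q_7 = 0.100 × 0.26 × 1.5 = 0.03900 m³/s
Q = Σ qᵢ = 1.813 m³/s

1.81 m³/s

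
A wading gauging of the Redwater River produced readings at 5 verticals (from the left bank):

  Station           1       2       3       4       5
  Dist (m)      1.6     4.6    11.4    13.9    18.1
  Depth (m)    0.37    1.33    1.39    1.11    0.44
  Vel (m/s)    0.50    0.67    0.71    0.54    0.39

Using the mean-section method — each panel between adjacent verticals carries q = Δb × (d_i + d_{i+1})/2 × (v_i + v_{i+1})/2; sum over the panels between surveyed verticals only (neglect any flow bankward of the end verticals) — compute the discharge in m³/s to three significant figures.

11.3 m³/s

Panel 1-2: Δb = 3 m, d̄ = (0.37+1.33)/2 = 0.85, v̄ = (0.50+0.67)/2 = 0.585 → q = 3×0.85×0.585 = 1.492 m³/s
Panel 2-3: Δb = 6.8 m, d̄ = (1.33+1.39)/2 = 1.36, v̄ = (0.67+0.71)/2 = 0.69 → q = 6.8×1.36×0.69 = 6.381 m³/s
Panel 3-4: Δb = 2.5 m, d̄ = (1.39+1.11)/2 = 1.25, v̄ = (0.71+0.54)/2 = 0.625 → q = 2.5×1.25×0.625 = 1.953 m³/s
Panel 4-5: Δb = 4.2 m, d̄ = (1.11+0.44)/2 = 0.775, v̄ = (0.54+0.39)/2 = 0.465 → q = 4.2×0.775×0.465 = 1.514 m³/s
Q = Σ q = 11.34 m³/s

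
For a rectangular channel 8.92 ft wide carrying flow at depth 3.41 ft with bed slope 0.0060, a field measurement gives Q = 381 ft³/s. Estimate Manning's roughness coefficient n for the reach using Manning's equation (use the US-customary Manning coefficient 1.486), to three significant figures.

A = b·y = 8.92 × 3.41 = 30.42 ft²
P = b + 2y = 8.92 + 2×3.41 = 15.74 ft
R = A/P = 30.42/15.74 = 1.932 ft
n = (1.486/Q)·A·R^(2/3)·S^(1/2) = (1.486/381) × 30.42 × 1.551 × 0.07746 = 0.01426

0.0143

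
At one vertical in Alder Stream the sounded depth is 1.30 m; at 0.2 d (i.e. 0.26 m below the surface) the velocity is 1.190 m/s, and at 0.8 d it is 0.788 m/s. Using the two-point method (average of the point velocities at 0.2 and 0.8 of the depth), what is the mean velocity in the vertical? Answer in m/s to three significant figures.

v̄ = (1.190 + 0.788) / 2 = 0.9890 m/s

0.989 m/s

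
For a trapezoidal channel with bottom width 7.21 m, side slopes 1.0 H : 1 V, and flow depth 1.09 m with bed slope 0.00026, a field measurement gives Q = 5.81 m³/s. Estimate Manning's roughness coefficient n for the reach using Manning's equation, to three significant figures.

0.0230

A = (b + z·y)·y = (7.21 + 1.0×1.09)×1.09 = 9.047 m²
P = b + 2y√(1+z²) = 7.21 + 2×1.09×√(1+1.0²) = 10.29 m
R = A/P = 9.047/10.29 = 0.8789 m
n = (1/Q)·A·R^(2/3)·S^(1/2) = (1/5.81) × 9.047 × 0.9176 × 0.01612 = 0.02304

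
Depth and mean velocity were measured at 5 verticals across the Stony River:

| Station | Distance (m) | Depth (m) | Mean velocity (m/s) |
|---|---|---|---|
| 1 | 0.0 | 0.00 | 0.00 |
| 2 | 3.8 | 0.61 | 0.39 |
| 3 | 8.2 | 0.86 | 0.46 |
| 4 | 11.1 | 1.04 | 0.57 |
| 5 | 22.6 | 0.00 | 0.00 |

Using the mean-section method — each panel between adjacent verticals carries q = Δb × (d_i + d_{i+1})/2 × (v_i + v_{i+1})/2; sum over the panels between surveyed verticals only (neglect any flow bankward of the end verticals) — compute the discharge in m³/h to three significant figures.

Panel 1-2: Δb = 3.8 m, d̄ = (0.00+0.61)/2 = 0.305, v̄ = (0.00+0.39)/2 = 0.195 → q = 3.8×0.305×0.195 = 0.2260 m³/s
Panel 2-3: Δb = 4.4 m, d̄ = (0.61+0.86)/2 = 0.735, v̄ = (0.39+0.46)/2 = 0.425 → q = 4.4×0.735×0.425 = 1.374 m³/s
Panel 3-4: Δb = 2.9 m, d̄ = (0.86+1.04)/2 = 0.95, v̄ = (0.46+0.57)/2 = 0.515 → q = 2.9×0.95×0.515 = 1.419 m³/s
Panel 4-5: Δb = 11.5 m, d̄ = (1.04+0.00)/2 = 0.52, v̄ = (0.57+0.00)/2 = 0.285 → q = 11.5×0.52×0.285 = 1.704 m³/s
Q = Σ q = 4.724 m³/s
= 4.724 × 3600 = 17000 m³/h

17000 m³/h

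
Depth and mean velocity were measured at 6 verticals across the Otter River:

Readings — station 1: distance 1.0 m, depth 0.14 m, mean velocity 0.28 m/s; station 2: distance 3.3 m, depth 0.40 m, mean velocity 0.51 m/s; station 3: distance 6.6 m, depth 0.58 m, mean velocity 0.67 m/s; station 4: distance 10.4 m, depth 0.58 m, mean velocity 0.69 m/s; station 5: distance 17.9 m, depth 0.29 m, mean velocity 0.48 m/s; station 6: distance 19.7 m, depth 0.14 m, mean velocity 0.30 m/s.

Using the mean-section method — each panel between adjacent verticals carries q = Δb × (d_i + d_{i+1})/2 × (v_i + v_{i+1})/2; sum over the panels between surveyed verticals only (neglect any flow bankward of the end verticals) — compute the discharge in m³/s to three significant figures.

4.76 m³/s

Panel 1-2: Δb = 2.3 m, d̄ = (0.14+0.40)/2 = 0.27, v̄ = (0.28+0.51)/2 = 0.395 → q = 2.3×0.27×0.395 = 0.2453 m³/s
Panel 2-3: Δb = 3.3 m, d̄ = (0.40+0.58)/2 = 0.49, v̄ = (0.51+0.67)/2 = 0.59 → q = 3.3×0.49×0.59 = 0.9540 m³/s
Panel 3-4: Δb = 3.8 m, d̄ = (0.58+0.58)/2 = 0.58, v̄ = (0.67+0.69)/2 = 0.68 → q = 3.8×0.58×0.68 = 1.499 m³/s
Panel 4-5: Δb = 7.5 m, d̄ = (0.58+0.29)/2 = 0.435, v̄ = (0.69+0.48)/2 = 0.585 → q = 7.5×0.435×0.585 = 1.909 m³/s
Panel 5-6: Δb = 1.8 m, d̄ = (0.29+0.14)/2 = 0.215, v̄ = (0.48+0.30)/2 = 0.39 → q = 1.8×0.215×0.39 = 0.1509 m³/s
Q = Σ q = 4.758 m³/s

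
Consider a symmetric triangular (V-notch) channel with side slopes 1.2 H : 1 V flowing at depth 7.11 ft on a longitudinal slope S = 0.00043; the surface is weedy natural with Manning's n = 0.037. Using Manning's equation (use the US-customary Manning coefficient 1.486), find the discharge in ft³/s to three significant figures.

A = z·y² = 1.2×7.11² = 60.66 ft²
P = 2y√(1+z²) = 2×7.11×√(1+1.2²) = 22.21 ft
R = A/P = 60.66/22.21 = 2.731 ft
Q = (1.486/n)·A·R^(2/3)·S^(1/2) = (1.486/0.037) × 60.66 × 2.731^(2/3) × 0.00043^(1/2) = 98.71 ft³/s

98.7 ft³/s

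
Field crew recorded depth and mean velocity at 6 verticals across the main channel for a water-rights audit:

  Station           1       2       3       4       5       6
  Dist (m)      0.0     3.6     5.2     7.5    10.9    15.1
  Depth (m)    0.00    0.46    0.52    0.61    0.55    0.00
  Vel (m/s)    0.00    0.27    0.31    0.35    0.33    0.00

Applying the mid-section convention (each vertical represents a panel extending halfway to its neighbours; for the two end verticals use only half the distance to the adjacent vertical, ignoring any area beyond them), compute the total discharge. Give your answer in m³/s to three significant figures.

w_2 = (5.2 − 0.0)/2 = 2.6 m; q_2 = 0.27 × 0.46 × 2.6 = 0.3229 m³/s
w_3 = (7.5 − 3.6)/2 = 1.95 m; q_3 = 0.31 × 0.52 × 1.95 = 0.3143 m³/s
w_4 = (10.9 − 5.2)/2 = 2.85 m; q_4 = 0.35 × 0.61 × 2.85 = 0.6085 m³/s
w_5 = (15.1 − 7.5)/2 = 3.8 m; q_5 = 0.33 × 0.55 × 3.8 = 0.6897 m³/s
Stations 1, 6 contribute zero (depth or velocity is 0).
Q = Σ qᵢ = 1.935 m³/s

1.94 m³/s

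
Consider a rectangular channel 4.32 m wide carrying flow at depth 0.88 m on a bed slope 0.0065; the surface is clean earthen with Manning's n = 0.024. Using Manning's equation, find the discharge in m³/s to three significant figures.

A = b·y = 4.32 × 0.88 = 3.802 m²
P = b + 2y = 4.32 + 2×0.88 = 6.080 m
R = A/P = 3.802/6.080 = 0.6253 m
Q = (1/n)·A·R^(2/3)·S^(1/2) = (1/0.024) × 3.802 × 0.6253^(2/3) × 0.0065^(1/2) = 9.338 m³/s

9.34 m³/s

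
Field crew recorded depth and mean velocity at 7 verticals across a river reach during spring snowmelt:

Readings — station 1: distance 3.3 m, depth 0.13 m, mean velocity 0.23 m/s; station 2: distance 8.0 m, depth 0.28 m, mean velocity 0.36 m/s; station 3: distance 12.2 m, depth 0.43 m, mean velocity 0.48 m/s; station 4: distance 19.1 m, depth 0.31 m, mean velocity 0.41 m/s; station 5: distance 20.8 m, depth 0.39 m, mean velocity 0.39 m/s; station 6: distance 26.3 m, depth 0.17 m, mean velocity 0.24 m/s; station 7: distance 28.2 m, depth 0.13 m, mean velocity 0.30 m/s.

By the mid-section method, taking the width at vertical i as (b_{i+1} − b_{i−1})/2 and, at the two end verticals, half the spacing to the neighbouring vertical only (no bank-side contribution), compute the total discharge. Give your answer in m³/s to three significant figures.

w_1 = (8.0 − 3.3)/2 = 2.35 m; q_1 = 0.23 × 0.13 × 2.35 = 0.07027 m³/s
w_2 = (12.2 − 3.3)/2 = 4.45 m; q_2 = 0.36 × 0.28 × 4.45 = 0.4486 m³/s
w_3 = (19.1 − 8.0)/2 = 5.55 m; q_3 = 0.48 × 0.43 × 5.55 = 1.146 m³/s
w_4 = (20.8 − 12.2)/2 = 4.3 m; q_4 = 0.41 × 0.31 × 4.3 = 0.5465 m³/s
w_5 = (26.3 − 19.1)/2 = 3.6 m; q_5 = 0.39 × 0.39 × 3.6 = 0.5476 m³/s
w_6 = (28.2 − 20.8)/2 = 3.7 m; q_6 = 0.24 × 0.17 × 3.7 = 0.1510 m³/s
w_7 = (28.2 − 26.3)/2 = 0.95 m; q_7 = 0.30 × 0.13 × 0.95 = 0.03705 m³/s
Q = Σ qᵢ = 2.946 m³/s

2.95 m³/s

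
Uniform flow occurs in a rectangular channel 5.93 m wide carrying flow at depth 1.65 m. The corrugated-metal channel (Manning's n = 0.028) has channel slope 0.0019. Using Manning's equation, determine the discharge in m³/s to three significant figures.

15.8 m³/s

A = b·y = 5.93 × 1.65 = 9.785 m²
P = b + 2y = 5.93 + 2×1.65 = 9.230 m
R = A/P = 9.785/9.230 = 1.060 m
Q = (1/n)·A·R^(2/3)·S^(1/2) = (1/0.028) × 9.785 × 1.060^(2/3) × 0.0019^(1/2) = 15.84 m³/s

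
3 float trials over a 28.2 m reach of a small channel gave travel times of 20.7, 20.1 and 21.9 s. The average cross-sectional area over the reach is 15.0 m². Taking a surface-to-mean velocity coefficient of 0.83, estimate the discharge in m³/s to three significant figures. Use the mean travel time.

16.8 m³/s

t̄ = (20.7 + 20.1 + 21.9) / 3 = 20.9 s
v_surface = L / t̄ = 28.2 / 20.9 = 1.349 m/s
v_mean = 0.83 × 1.349 = 1.120 m/s
Q = A × v_mean = 15.0 × 1.120 = 16.80 m³/s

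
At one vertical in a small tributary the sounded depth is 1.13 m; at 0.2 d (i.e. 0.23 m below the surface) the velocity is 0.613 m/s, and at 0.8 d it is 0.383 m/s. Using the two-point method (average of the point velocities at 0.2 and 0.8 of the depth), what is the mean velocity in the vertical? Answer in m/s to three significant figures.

v̄ = (0.613 + 0.383) / 2 = 0.4980 m/s

0.498 m/s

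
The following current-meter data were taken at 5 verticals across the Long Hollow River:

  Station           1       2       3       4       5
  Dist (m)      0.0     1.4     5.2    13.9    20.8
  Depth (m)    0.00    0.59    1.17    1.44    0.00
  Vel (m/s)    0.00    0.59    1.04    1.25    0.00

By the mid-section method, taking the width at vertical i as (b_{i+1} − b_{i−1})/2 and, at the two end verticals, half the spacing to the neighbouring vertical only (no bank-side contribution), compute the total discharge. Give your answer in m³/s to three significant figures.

22.6 m³/s

w_2 = (5.2 − 0.0)/2 = 2.6 m; q_2 = 0.59 × 0.59 × 2.6 = 0.9051 m³/s
w_3 = (13.9 − 1.4)/2 = 6.25 m; q_3 = 1.04 × 1.17 × 6.25 = 7.605 m³/s
w_4 = (20.8 − 5.2)/2 = 7.8 m; q_4 = 1.25 × 1.44 × 7.8 = 14.04 m³/s
Stations 1, 5 contribute zero (depth or velocity is 0).
Q = Σ qᵢ = 22.55 m³/s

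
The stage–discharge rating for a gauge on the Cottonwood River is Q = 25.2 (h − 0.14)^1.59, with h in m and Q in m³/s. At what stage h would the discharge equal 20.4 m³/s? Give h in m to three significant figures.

h − h₀ = (Q/C)^(1/b) = (20.4/25.2)^(1/1.59) = 0.8756 m
h = 0.14 + 0.8756 = 1.016 m

1.02 m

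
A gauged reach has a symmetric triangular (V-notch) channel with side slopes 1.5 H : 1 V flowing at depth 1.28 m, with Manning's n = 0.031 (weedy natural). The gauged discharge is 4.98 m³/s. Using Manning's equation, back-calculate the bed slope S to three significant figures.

A = z·y² = 1.5×1.28² = 2.458 m²
P = 2y√(1+z²) = 2×1.28×√(1+1.5²) = 4.615 m
R = A/P = 2.458/4.615 = 0.5325 m
S = (Q·n / (1·A·R^(2/3)))² = (4.98×0.031 / (1×2.458×0.6570))² = 0.009142

0.00914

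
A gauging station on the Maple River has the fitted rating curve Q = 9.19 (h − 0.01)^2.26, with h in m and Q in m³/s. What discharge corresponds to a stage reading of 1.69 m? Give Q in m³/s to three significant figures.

29.7 m³/s

Q = 9.19 × (1.69 − 0.01)^2.26 = 9.19 × 1.68^2.26 = 29.68 m³/s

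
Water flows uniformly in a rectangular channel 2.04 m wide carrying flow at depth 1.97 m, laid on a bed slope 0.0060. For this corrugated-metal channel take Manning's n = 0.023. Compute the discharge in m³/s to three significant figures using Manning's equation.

A = b·y = 2.04 × 1.97 = 4.019 m²
P = b + 2y = 2.04 + 2×1.97 = 5.980 m
R = A/P = 4.019/5.980 = 0.6720 m
Q = (1/n)·A·R^(2/3)·S^(1/2) = (1/0.023) × 4.019 × 0.6720^(2/3) × 0.0060^(1/2) = 10.38 m³/s

10.4 m³/s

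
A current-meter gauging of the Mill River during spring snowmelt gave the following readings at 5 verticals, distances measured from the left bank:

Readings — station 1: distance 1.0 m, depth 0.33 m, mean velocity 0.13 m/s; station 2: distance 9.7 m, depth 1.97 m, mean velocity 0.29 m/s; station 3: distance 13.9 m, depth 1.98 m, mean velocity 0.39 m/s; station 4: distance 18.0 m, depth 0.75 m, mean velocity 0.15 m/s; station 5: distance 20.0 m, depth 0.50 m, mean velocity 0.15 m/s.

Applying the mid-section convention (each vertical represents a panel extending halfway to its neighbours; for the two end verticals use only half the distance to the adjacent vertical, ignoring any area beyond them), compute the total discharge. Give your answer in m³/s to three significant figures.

7.49 m³/s

w_1 = (9.7 − 1.0)/2 = 4.35 m; q_1 = 0.13 × 0.33 × 4.35 = 0.1866 m³/s
w_2 = (13.9 − 1.0)/2 = 6.45 m; q_2 = 0.29 × 1.97 × 6.45 = 3.685 m³/s
w_3 = (18.0 − 9.7)/2 = 4.15 m; q_3 = 0.39 × 1.98 × 4.15 = 3.205 m³/s
w_4 = (20.0 − 13.9)/2 = 3.05 m; q_4 = 0.15 × 0.75 × 3.05 = 0.3431 m³/s
w_5 = (20.0 − 18.0)/2 = 1 m; q_5 = 0.15 × 0.50 × 1 = 0.07500 m³/s
Q = Σ qᵢ = 7.494 m³/s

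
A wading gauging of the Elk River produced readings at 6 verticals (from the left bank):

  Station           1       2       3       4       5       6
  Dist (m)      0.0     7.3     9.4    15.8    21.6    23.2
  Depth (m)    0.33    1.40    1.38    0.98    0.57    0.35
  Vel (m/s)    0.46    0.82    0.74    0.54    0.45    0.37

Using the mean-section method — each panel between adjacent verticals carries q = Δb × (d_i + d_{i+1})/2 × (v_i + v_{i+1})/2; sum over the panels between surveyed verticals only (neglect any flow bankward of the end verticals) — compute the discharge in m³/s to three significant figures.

13.7 m³/s

Panel 1-2: Δb = 7.3 m, d̄ = (0.33+1.40)/2 = 0.865, v̄ = (0.46+0.82)/2 = 0.64 → q = 7.3×0.865×0.64 = 4.041 m³/s
Panel 2-3: Δb = 2.1 m, d̄ = (1.40+1.38)/2 = 1.39, v̄ = (0.82+0.74)/2 = 0.78 → q = 2.1×1.39×0.78 = 2.277 m³/s
Panel 3-4: Δb = 6.4 m, d̄ = (1.38+0.98)/2 = 1.18, v̄ = (0.74+0.54)/2 = 0.64 → q = 6.4×1.18×0.64 = 4.833 m³/s
Panel 4-5: Δb = 5.8 m, d̄ = (0.98+0.57)/2 = 0.775, v̄ = (0.54+0.45)/2 = 0.495 → q = 5.8×0.775×0.495 = 2.225 m³/s
Panel 5-6: Δb = 1.6 m, d̄ = (0.57+0.35)/2 = 0.46, v̄ = (0.45+0.37)/2 = 0.41 → q = 1.6×0.46×0.41 = 0.3018 m³/s
Q = Σ q = 13.68 m³/s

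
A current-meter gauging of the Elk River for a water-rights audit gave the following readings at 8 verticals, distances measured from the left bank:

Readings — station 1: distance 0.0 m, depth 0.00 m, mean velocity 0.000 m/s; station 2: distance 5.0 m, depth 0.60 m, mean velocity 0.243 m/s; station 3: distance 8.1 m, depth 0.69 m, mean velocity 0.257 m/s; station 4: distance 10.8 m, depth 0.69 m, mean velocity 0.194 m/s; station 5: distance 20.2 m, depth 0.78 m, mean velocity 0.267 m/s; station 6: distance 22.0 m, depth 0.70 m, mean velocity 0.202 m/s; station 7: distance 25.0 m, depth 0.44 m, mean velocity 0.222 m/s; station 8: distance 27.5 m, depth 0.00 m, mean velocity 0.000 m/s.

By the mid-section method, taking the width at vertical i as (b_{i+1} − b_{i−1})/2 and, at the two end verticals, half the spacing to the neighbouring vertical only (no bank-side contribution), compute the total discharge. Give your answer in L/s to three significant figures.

3690 L/s

w_2 = (8.1 − 0.0)/2 = 4.05 m; q_2 = 0.243 × 0.60 × 4.05 = 0.5905 m³/s
w_3 = (10.8 − 5.0)/2 = 2.9 m; q_3 = 0.257 × 0.69 × 2.9 = 0.5143 m³/s
w_4 = (20.2 − 8.1)/2 = 6.05 m; q_4 = 0.194 × 0.69 × 6.05 = 0.8099 m³/s
w_5 = (22.0 − 10.8)/2 = 5.6 m; q_5 = 0.267 × 0.78 × 5.6 = 1.166 m³/s
w_6 = (25.0 − 20.2)/2 = 2.4 m; q_6 = 0.202 × 0.70 × 2.4 = 0.3394 m³/s
w_7 = (27.5 − 22.0)/2 = 2.75 m; q_7 = 0.222 × 0.44 × 2.75 = 0.2686 m³/s
Stations 1, 8 contribute zero (depth or velocity is 0).
Q = Σ qᵢ = 3.689 m³/s
= 3.689 × 1000 = 3689 L/s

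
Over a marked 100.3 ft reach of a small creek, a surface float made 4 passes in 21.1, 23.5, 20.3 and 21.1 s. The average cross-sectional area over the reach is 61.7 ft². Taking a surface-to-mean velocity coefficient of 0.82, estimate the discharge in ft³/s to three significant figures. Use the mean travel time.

t̄ = (21.1 + 23.5 + 20.3 + 21.1) / 4 = 21.5 s
v_surface = L / t̄ = 100.3 / 21.5 = 4.665 ft/s
v_mean = 0.82 × 4.665 = 3.825 ft/s
Q = A × v_mean = 61.7 × 3.825 = 236.0 ft³/s

236 ft³/s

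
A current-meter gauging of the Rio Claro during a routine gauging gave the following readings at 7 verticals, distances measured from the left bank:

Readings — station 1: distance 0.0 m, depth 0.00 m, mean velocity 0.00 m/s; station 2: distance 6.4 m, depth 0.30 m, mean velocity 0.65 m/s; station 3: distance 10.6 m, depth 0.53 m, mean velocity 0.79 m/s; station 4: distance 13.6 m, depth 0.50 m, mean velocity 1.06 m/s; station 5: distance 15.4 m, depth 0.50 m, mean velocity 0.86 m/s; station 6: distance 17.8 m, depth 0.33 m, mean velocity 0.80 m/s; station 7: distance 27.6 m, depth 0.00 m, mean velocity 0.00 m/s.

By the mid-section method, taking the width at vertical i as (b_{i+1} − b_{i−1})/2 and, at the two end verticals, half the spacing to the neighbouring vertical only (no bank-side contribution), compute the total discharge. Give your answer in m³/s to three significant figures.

w_2 = (10.6 − 0.0)/2 = 5.3 m; q_2 = 0.65 × 0.30 × 5.3 = 1.034 m³/s
w_3 = (13.6 − 6.4)/2 = 3.6 m; q_3 = 0.79 × 0.53 × 3.6 = 1.507 m³/s
w_4 = (15.4 − 10.6)/2 = 2.4 m; q_4 = 1.06 × 0.50 × 2.4 = 1.272 m³/s
w_5 = (17.8 − 13.6)/2 = 2.1 m; q_5 = 0.86 × 0.50 × 2.1 = 0.9030 m³/s
w_6 = (27.6 − 15.4)/2 = 6.1 m; q_6 = 0.80 × 0.33 × 6.1 = 1.610 m³/s
Stations 1, 7 contribute zero (depth or velocity is 0).
Q = Σ qᵢ = 6.326 m³/s

6.33 m³/s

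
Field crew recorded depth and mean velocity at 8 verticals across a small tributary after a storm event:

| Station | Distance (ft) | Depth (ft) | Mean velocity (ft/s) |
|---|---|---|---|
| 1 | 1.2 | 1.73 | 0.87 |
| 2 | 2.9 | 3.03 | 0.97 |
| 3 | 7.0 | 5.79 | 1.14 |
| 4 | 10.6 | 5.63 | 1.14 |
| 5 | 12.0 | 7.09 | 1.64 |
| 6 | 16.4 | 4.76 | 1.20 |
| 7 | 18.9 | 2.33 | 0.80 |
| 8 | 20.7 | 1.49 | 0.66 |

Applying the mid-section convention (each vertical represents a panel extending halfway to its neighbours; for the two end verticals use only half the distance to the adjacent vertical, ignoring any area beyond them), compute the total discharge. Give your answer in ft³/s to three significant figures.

w_1 = (2.9 − 1.2)/2 = 0.85 ft; q_1 = 0.87 × 1.73 × 0.85 = 1.279 ft³/s
w_2 = (7.0 − 1.2)/2 = 2.9 ft; q_2 = 0.97 × 3.03 × 2.9 = 8.523 ft³/s
w_3 = (10.6 − 2.9)/2 = 3.85 ft; q_3 = 1.14 × 5.79 × 3.85 = 25.41 ft³/s
w_4 = (12.0 − 7.0)/2 = 2.5 ft; q_4 = 1.14 × 5.63 × 2.5 = 16.05 ft³/s
w_5 = (16.4 − 10.6)/2 = 2.9 ft; q_5 = 1.64 × 7.09 × 2.9 = 33.72 ft³/s
w_6 = (18.9 − 12.0)/2 = 3.45 ft; q_6 = 1.20 × 4.76 × 3.45 = 19.71 ft³/s
w_7 = (20.7 − 16.4)/2 = 2.15 ft; q_7 = 0.80 × 2.33 × 2.15 = 4.008 ft³/s
w_8 = (20.7 − 18.9)/2 = 0.9 ft; q_8 = 0.66 × 1.49 × 0.9 = 0.8851 ft³/s
Q = Σ qᵢ = 109.6 ft³/s

110 ft³/s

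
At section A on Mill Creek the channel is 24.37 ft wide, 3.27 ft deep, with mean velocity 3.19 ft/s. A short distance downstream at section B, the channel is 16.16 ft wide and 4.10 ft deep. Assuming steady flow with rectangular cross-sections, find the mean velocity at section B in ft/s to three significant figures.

Q = A₁V₁ = (24.37×3.27) × 3.19 = 254.2 ft³/s
A₂ = 16.16 × 4.10 = 66.26 ft²
V₂ = Q/A₂ = 254.2/66.26 = 3.837 ft/s

3.84 ft/s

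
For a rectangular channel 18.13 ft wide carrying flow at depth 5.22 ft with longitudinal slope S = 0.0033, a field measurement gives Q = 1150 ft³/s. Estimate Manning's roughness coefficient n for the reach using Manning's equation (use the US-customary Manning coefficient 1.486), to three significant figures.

0.0156

A = b·y = 18.13 × 5.22 = 94.64 ft²
P = b + 2y = 18.13 + 2×5.22 = 28.57 ft
R = A/P = 94.64/28.57 = 3.313 ft
n = (1.486/Q)·A·R^(2/3)·S^(1/2) = (1.486/1150) × 94.64 × 2.222 × 0.05745 = 0.01561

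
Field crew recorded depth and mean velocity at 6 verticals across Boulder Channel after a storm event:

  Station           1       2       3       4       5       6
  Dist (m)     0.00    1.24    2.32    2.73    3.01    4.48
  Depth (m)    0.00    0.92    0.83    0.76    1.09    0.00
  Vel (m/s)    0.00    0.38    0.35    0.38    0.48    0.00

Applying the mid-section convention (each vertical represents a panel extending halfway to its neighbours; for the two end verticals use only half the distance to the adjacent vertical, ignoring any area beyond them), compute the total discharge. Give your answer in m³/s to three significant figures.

1.18 m³/s

w_2 = (2.32 − 0.00)/2 = 1.16 m; q_2 = 0.38 × 0.92 × 1.16 = 0.4055 m³/s
w_3 = (2.73 − 1.24)/2 = 0.745 m; q_3 = 0.35 × 0.83 × 0.745 = 0.2164 m³/s
w_4 = (3.01 − 2.32)/2 = 0.345 m; q_4 = 0.38 × 0.76 × 0.345 = 0.09964 m³/s
w_5 = (4.48 − 2.73)/2 = 0.875 m; q_5 = 0.48 × 1.09 × 0.875 = 0.4578 m³/s
Stations 1, 6 contribute zero (depth or velocity is 0).
Q = Σ qᵢ = 1.179 m³/s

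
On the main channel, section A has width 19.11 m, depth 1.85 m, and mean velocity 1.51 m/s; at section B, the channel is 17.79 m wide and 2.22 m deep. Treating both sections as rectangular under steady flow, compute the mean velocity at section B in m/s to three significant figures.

1.35 m/s

Q = A₁V₁ = (19.11×1.85) × 1.51 = 53.38 m³/s
A₂ = 17.79 × 2.22 = 39.49 m²
V₂ = Q/A₂ = 53.38/39.49 = 1.352 m/s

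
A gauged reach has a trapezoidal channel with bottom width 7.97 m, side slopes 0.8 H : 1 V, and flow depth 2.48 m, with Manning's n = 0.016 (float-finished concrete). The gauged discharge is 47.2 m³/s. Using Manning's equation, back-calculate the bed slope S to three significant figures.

0.000453

A = (b + z·y)·y = (7.97 + 0.8×2.48)×2.48 = 24.69 m²
P = b + 2y√(1+z²) = 7.97 + 2×2.48×√(1+0.8²) = 14.32 m
R = A/P = 24.69/14.32 = 1.724 m
S = (Q·n / (1·A·R^(2/3)))² = (47.2×0.016 / (1×24.69×1.438))² = 0.0004529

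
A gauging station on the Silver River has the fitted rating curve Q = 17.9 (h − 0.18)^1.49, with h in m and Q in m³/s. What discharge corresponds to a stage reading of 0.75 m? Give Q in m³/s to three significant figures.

Q = 17.9 × (0.75 − 0.18)^1.49 = 17.9 × 0.57^1.49 = 7.747 m³/s

7.75 m³/s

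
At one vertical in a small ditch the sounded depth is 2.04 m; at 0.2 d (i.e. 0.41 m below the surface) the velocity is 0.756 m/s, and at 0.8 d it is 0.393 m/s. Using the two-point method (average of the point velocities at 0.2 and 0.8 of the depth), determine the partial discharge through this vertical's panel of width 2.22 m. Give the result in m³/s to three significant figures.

v̄ = (0.756 + 0.393) / 2 = 0.5745 m/s
q = v̄ × d × w = 0.5745 × 2.04 × 2.22 = 2.602 m³/s

2.60 m³/s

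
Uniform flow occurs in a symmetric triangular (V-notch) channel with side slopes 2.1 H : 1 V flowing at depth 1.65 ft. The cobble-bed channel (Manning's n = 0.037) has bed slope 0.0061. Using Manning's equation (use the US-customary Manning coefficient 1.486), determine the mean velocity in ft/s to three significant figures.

A = z·y² = 2.1×1.65² = 5.717 ft²
P = 2y√(1+z²) = 2×1.65×√(1+2.1²) = 7.676 ft
R = A/P = 5.717/7.676 = 0.7449 ft
Q = (1.486/n)·A·R^(2/3)·S^(1/2) = (1.486/0.037) × 5.717 × 0.7449^(2/3) × 0.0061^(1/2) = 14.74 ft³/s
V = Q/A = 14.74/5.717 = 2.577 ft/s

2.58 ft/s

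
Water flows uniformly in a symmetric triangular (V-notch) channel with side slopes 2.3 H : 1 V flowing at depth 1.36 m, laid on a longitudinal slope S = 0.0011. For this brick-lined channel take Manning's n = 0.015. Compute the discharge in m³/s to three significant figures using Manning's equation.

A = z·y² = 2.3×1.36² = 4.254 m²
P = 2y√(1+z²) = 2×1.36×√(1+2.3²) = 6.822 m
R = A/P = 4.254/6.822 = 0.6236 m
Q = (1/n)·A·R^(2/3)·S^(1/2) = (1/0.015) × 4.254 × 0.6236^(2/3) × 0.0011^(1/2) = 6.866 m³/s

6.87 m³/s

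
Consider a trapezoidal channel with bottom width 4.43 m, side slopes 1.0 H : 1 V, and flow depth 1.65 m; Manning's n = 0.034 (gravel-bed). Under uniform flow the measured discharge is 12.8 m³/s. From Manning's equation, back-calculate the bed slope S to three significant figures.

A = (b + z·y)·y = (4.43 + 1.0×1.65)×1.65 = 10.03 m²
P = b + 2y√(1+z²) = 4.43 + 2×1.65×√(1+1.0²) = 9.097 m
R = A/P = 10.03/9.097 = 1.103 m
S = (Q·n / (1·A·R^(2/3)))² = (12.8×0.034 / (1×10.03×1.067))² = 0.001652

0.00165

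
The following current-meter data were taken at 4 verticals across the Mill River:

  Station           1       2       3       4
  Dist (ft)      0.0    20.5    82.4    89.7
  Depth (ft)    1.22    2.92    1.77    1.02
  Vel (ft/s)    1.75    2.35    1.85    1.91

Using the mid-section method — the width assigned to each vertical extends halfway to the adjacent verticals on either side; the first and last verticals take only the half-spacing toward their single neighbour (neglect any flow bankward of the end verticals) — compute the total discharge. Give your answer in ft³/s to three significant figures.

425 ft³/s

w_1 = (20.5 − 0.0)/2 = 10.25 ft; q_1 = 1.75 × 1.22 × 10.25 = 21.88 ft³/s
w_2 = (82.4 − 0.0)/2 = 41.2 ft; q_2 = 2.35 × 2.92 × 41.2 = 282.7 ft³/s
w_3 = (89.7 − 20.5)/2 = 34.6 ft; q_3 = 1.85 × 1.77 × 34.6 = 113.3 ft³/s
w_4 = (89.7 − 82.4)/2 = 3.65 ft; q_4 = 1.91 × 1.02 × 3.65 = 7.111 ft³/s
Q = Σ qᵢ = 425.0 ft³/s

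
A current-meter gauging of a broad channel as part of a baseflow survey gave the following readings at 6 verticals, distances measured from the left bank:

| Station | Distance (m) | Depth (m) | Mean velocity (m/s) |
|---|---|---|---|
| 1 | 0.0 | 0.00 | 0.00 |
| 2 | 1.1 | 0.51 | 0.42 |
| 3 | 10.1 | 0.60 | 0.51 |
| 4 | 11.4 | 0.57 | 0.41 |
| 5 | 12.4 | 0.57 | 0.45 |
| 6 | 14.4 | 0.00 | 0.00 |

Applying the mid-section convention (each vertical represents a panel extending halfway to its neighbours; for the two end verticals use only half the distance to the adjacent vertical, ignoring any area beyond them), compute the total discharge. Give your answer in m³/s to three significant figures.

w_2 = (10.1 − 0.0)/2 = 5.05 m; q_2 = 0.42 × 0.51 × 5.05 = 1.082 m³/s
w_3 = (11.4 − 1.1)/2 = 5.15 m; q_3 = 0.51 × 0.60 × 5.15 = 1.576 m³/s
w_4 = (12.4 − 10.1)/2 = 1.15 m; q_4 = 0.41 × 0.57 × 1.15 = 0.2688 m³/s
w_5 = (14.4 − 11.4)/2 = 1.5 m; q_5 = 0.45 × 0.57 × 1.5 = 0.3848 m³/s
Stations 1, 6 contribute zero (depth or velocity is 0).
Q = Σ qᵢ = 3.311 m³/s

3.31 m³/s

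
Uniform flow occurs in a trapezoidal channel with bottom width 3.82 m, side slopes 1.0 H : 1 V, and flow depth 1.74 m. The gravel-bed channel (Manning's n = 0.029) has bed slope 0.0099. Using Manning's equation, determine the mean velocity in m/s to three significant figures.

A = (b + z·y)·y = (3.82 + 1.0×1.74)×1.74 = 9.674 m²
P = b + 2y√(1+z²) = 3.82 + 2×1.74×√(1+1.0²) = 8.741 m
R = A/P = 9.674/8.741 = 1.107 m
Q = (1/n)·A·R^(2/3)·S^(1/2) = (1/0.029) × 9.674 × 1.107^(2/3) × 0.0099^(1/2) = 35.51 m³/s
V = Q/A = 35.51/9.674 = 3.671 m/s

3.67 m/s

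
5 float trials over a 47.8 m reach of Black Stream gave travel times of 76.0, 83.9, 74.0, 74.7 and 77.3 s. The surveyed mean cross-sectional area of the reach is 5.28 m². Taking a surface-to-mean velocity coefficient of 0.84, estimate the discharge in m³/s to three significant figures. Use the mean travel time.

t̄ = (76.0 + 83.9 + 74.0 + 74.7 + 77.3) / 5 = 77.18 s
v_surface = L / t̄ = 47.8 / 77.18 = 0.6193 m/s
v_mean = 0.84 × 0.6193 = 0.5202 m/s
Q = A × v_mean = 5.28 × 0.5202 = 2.747 m³/s

2.75 m³/s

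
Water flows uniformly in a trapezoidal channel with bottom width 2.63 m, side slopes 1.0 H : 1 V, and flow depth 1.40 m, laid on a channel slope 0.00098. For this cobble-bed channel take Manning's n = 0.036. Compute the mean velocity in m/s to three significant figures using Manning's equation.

0.784 m/s

A = (b + z·y)·y = (2.63 + 1.0×1.40)×1.40 = 5.642 m²
P = b + 2y√(1+z²) = 2.63 + 2×1.40×√(1+1.0²) = 6.590 m
R = A/P = 5.642/6.590 = 0.8562 m
Q = (1/n)·A·R^(2/3)·S^(1/2) = (1/0.036) × 5.642 × 0.8562^(2/3) × 0.00098^(1/2) = 4.424 m³/s
V = Q/A = 4.424/5.642 = 0.7841 m/s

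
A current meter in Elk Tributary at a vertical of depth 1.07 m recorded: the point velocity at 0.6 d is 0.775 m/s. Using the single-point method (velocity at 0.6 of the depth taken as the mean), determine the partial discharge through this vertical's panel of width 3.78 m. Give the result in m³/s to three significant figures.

v̄ = v₀.₆ = 0.775 m/s
q = v̄ × d × w = 0.7750 × 1.07 × 3.78 = 3.135 m³/s

3.13 m³/s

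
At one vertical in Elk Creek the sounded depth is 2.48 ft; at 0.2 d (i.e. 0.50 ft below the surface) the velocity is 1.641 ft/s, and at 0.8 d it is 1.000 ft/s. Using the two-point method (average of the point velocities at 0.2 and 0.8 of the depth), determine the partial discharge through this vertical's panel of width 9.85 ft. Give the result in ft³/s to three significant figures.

v̄ = (1.641 + 1.000) / 2 = 1.321 ft/s
q = v̄ × d × w = 1.321 × 2.48 × 9.85 = 32.26 ft³/s

32.3 ft³/s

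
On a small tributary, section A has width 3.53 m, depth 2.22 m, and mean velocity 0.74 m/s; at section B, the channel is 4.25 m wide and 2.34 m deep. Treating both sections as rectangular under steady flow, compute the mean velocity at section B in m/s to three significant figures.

Q = A₁V₁ = (3.53×2.22) × 0.74 = 5.799 m³/s
A₂ = 4.25 × 2.34 = 9.945 m²
V₂ = Q/A₂ = 5.799/9.945 = 0.5831 m/s

0.583 m/s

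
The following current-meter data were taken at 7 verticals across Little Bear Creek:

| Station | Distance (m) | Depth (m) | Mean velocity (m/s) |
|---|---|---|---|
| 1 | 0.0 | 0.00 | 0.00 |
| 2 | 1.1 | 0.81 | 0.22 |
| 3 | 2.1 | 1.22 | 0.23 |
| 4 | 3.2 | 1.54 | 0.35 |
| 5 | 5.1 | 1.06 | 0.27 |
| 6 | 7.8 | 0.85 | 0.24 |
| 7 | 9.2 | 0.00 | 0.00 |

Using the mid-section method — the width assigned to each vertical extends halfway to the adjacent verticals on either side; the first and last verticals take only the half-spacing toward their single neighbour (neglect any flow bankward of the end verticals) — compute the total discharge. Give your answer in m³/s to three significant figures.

2.37 m³/s

w_2 = (2.1 − 0.0)/2 = 1.05 m; q_2 = 0.22 × 0.81 × 1.05 = 0.1871 m³/s
w_3 = (3.2 − 1.1)/2 = 1.05 m; q_3 = 0.23 × 1.22 × 1.05 = 0.2946 m³/s
w_4 = (5.1 − 2.1)/2 = 1.5 m; q_4 = 0.35 × 1.54 × 1.5 = 0.8085 m³/s
w_5 = (7.8 − 3.2)/2 = 2.3 m; q_5 = 0.27 × 1.06 × 2.3 = 0.6583 m³/s
w_6 = (9.2 − 5.1)/2 = 2.05 m; q_6 = 0.24 × 0.85 × 2.05 = 0.4182 m³/s
Stations 1, 7 contribute zero (depth or velocity is 0).
Q = Σ qᵢ = 2.367 m³/s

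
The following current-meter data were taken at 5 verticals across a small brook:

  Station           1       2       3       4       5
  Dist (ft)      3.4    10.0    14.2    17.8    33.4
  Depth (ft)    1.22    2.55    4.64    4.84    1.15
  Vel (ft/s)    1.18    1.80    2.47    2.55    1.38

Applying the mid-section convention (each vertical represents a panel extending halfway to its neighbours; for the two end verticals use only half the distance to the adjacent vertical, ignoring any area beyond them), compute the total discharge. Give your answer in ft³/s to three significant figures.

w_1 = (10.0 − 3.4)/2 = 3.3 ft; q_1 = 1.18 × 1.22 × 3.3 = 4.751 ft³/s
w_2 = (14.2 − 3.4)/2 = 5.4 ft; q_2 = 1.80 × 2.55 × 5.4 = 24.79 ft³/s
w_3 = (17.8 − 10.0)/2 = 3.9 ft; q_3 = 2.47 × 4.64 × 3.9 = 44.70 ft³/s
w_4 = (33.4 − 14.2)/2 = 9.6 ft; q_4 = 2.55 × 4.84 × 9.6 = 118.5 ft³/s
w_5 = (33.4 − 17.8)/2 = 7.8 ft; q_5 = 1.38 × 1.15 × 7.8 = 12.38 ft³/s
Q = Σ qᵢ = 205.1 ft³/s

205 ft³/s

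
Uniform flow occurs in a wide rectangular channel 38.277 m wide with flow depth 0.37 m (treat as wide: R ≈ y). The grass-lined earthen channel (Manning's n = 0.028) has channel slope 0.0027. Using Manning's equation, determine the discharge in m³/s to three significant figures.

13.5 m³/s

A = b·y = 38.277 × 0.37 = 14.16 m²
Wide channel: R ≈ y = 0.37 m
Q = (1/n)·A·R^(2/3)·S^(1/2) = (1/0.028) × 14.16 × 0.3700^(2/3) × 0.0027^(1/2) = 13.55 m³/s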